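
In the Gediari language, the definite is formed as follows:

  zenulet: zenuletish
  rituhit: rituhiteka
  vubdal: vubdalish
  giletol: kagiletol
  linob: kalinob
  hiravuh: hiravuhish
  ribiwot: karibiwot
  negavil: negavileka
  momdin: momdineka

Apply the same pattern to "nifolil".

ribiwot and rituhit both end in -t yet inflect differently (karibiwot, rituhiteka), so the final letter is not what conditions the rule; the last vowel is.
"nifolil" has last vowel 'i'. The stems whose last vowel is 'i' (rituhit → rituhiteka, momdin → momdineka, negavil → negavileka) add -eka.
So nifolil → nifolileka.

nifolileka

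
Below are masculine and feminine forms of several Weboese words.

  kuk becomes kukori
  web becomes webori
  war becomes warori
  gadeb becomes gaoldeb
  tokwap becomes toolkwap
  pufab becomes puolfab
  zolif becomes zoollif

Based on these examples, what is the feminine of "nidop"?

nioldop

web and gadeb both end in -b yet inflect differently (webori, gaoldeb), so the final letter is not what conditions the rule; the number of vowels is.
"nidop" has 2 vowels. The stems with 2 vowels (gadeb → gaoldeb, tokwap → toolkwap, pufab → puolfab) insert -ol- after the first vowel.
So nidop → nioldop.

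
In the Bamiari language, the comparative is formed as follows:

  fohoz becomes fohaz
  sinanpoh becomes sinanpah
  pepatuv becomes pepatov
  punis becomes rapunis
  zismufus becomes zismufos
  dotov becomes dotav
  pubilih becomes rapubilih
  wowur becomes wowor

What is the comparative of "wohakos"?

sinanpoh and pubilih both end in -h yet inflect differently (sinanpah, rapubilih), so the final letter is not what conditions the rule; the last vowel is.
"wohakos" has last vowel 'o'. The stems whose last vowel is 'o' (sinanpoh → sinanpah, dotov → dotav, fohoz → fohaz) change the last vowel to 'a'.
So wohakos → wohakas.

wohakas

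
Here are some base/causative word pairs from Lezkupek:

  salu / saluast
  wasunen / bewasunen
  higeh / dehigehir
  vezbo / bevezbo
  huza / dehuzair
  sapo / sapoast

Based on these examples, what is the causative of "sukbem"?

sapo and vezbo both end in -o yet inflect differently (sapoast, bevezbo), so the final letter is not what conditions the rule; the first letter is.
"sukbem" begins with s-. The stems beginning with s- (sapo → sapoast, salu → saluast) add -ast.
The other patterns: stems beginning with h- add de- … -ir around the stem; stems beginning with v- or w- add the prefix be-.
So sukbem → sukbemast.

sukbemast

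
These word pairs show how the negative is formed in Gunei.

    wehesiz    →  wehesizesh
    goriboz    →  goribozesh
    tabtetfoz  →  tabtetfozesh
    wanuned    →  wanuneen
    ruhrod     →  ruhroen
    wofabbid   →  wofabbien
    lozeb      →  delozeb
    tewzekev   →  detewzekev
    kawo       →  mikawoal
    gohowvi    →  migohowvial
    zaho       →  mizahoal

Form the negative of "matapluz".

matapluzesh

"matapluz" ends in -z. The stems ending in -z (wehesiz → wehesizesh, goriboz → goribozesh, tabtetfoz → tabtetfozesh) add -esh.
The other patterns: stems ending in -d drop the final letter and add -en; stems ending in -b or -v add the prefix de-; stems ending in -i or -o add mi- … -al around the stem.
So matapluz → matapluzesh.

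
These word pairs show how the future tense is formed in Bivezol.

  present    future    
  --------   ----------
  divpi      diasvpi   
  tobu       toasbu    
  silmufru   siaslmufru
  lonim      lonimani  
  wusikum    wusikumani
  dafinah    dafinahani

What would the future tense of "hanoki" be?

divpi and lonim both have last vowel 'i' yet inflect differently (diasvpi, lonimani), so the last vowel is not what conditions the rule; whether the stem ends in a vowel or a consonant is.
"hanoki" ends in a vowel. The stems ending in a vowel (divpi → diasvpi, tobu → toasbu, silmufru → siaslmufru) insert -as- after the first vowel.
So hanoki → haasnoki.

haasnoki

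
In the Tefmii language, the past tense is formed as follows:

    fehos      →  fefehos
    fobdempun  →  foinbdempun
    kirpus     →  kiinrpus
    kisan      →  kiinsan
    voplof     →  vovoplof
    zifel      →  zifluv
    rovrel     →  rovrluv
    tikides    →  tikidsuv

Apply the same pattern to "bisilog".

bibisilog

tikides and fehos both end in -s yet inflect differently (tikidsuv, fefehos), so the final letter is not what conditions the rule; the last vowel is.
"bisilog" has last vowel 'o'. The stems whose last vowel is 'o' (fehos → fefehos, voplof → vovoplof) repeat the first consonant+vowel as a prefix.
So bisilog → bibisilog.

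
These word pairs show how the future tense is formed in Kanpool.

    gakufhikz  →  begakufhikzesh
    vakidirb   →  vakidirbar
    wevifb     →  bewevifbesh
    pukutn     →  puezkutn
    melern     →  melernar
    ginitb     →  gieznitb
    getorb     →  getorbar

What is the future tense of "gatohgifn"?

getorb and ginitb both end in -b yet inflect differently (getorbar, gieznitb), so the final letter is not what conditions the rule; the second-to-last letter is.
"gatohgifn" has second-to-last letter 'f'. The one such stem in the data (wevifb → bewevifbesh) adds be- … -esh around the stem, so the same rule applies.
The other patterns: stems whose second-to-last letter is 'r' add -ar; stems whose second-to-last letter is 't' insert -ez- after the first vowel.
So gatohgifn → begatohgifnesh.

begatohgifnesh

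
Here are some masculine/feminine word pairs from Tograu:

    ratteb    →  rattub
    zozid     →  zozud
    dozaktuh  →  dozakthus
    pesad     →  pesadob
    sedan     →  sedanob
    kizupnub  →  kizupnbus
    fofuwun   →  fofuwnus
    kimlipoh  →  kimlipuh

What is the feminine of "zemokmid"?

"zemokmid" has last vowel 'i'. The one such stem in the data (zozid → zozud) changes the last vowel to 'u' (as do ratteb, kimlipoh), so the same rule applies.
The other patterns: stems whose last vowel is 'a' add -ob; stems whose last vowel is 'u' delete the last vowel and add -us.
So zemokmid → zemokmud.

zemokmud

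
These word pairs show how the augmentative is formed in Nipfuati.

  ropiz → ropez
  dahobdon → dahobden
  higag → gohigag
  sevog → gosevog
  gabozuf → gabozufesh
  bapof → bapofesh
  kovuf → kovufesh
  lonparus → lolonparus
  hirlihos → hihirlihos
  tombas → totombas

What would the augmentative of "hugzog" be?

gohugzog

dahobdon and sevog both have last vowel 'o' yet inflect differently (dahobden, gosevog), so the last vowel is not what conditions the rule; the final letter is.
"hugzog" ends in -g. The stems ending in -g (higag → gohigag, sevog → gosevog) add the prefix go-.
The other patterns: stems ending in -n or -z change the last vowel to 'e'; stems ending in -f add -esh; stems ending in -s repeat the first consonant+vowel as a prefix.
So hugzog → gohugzog.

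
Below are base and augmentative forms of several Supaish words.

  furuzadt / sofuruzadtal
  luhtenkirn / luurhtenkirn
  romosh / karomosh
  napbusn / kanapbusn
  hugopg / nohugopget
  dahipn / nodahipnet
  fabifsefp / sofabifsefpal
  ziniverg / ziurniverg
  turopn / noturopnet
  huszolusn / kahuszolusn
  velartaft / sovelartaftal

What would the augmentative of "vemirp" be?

veurmirp

luhtenkirn and napbusn both end in -n yet inflect differently (luurhtenkirn, kanapbusn), so the final letter is not what conditions the rule; the second-to-last letter is.
"vemirp" has second-to-last letter 'r'. The stems whose second-to-last letter is 'r' (luhtenkirn → luurhtenkirn, ziniverg → ziurniverg) insert -ur- after the first vowel.
The other patterns: stems whose second-to-last letter is 's' add the prefix ka-; stems whose second-to-last letter is 'p' add no- … -et around the stem; stems whose second-to-last letter is 'd' or 'f' add so- … -al around the stem.
So vemirp → veurmirp.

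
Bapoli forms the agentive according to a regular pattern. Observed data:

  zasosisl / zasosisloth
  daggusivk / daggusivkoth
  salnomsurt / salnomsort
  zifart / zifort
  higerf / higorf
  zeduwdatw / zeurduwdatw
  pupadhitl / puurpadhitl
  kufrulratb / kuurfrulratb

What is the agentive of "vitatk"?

zasosisl and pupadhitl both end in -l yet inflect differently (zasosisloth, puurpadhitl), so the final letter is not what conditions the rule; the second-to-last letter is.
"vitatk" has second-to-last letter 't'. The stems whose second-to-last letter is 't' (zeduwdatw → zeurduwdatw, pupadhitl → puurpadhitl, kufrulratb → kuurfrulratb) insert -ur- after the first vowel.
So vitatk → viurtatk.

viurtatk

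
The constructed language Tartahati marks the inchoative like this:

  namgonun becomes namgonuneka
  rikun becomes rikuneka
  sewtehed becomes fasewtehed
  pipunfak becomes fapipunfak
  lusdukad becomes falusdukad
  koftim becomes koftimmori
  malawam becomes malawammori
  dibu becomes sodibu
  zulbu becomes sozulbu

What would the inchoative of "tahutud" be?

"tahutud" ends in -d. The stems ending in -d (sewtehed → fasewtehed, lusdukad → falusdukad) add the prefix fa-.
The other patterns: stems ending in -n add -eka; stems ending in -m double the final consonant and add -ori; stems ending in -u add the prefix so-.
So tahutud → fatahutud.

fatahutud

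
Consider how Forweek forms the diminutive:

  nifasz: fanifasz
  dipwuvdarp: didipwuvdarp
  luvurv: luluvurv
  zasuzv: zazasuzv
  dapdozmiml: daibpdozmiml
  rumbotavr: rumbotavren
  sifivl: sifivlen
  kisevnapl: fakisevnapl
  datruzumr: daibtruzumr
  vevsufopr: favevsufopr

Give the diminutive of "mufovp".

"mufovp" has second-to-last letter 'v'. The stems whose second-to-last letter is 'v' (sifivl → sifivlen, rumbotavr → rumbotavren) add -en.
So mufovp → mufovpen.

mufovpen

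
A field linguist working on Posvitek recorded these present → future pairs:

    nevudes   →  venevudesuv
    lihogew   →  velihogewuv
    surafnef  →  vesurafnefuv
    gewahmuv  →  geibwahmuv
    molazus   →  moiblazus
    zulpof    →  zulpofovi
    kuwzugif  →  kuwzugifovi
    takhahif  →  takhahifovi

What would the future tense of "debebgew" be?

nevudes and molazus both end in -s yet inflect differently (venevudesuv, moiblazus), so the final letter is not what conditions the rule; the last vowel is.
"debebgew" has last vowel 'e'. The stems whose last vowel is 'e' (nevudes → venevudesuv, lihogew → velihogewuv, surafnef → vesurafnefuv) add ve- … -uv around the stem.
The other patterns: stems whose last vowel is 'u' insert -ib- after the first vowel; stems whose last vowel is 'i' or 'o' add -ovi.
So debebgew → vedebebgewuv.

vedebebgewuv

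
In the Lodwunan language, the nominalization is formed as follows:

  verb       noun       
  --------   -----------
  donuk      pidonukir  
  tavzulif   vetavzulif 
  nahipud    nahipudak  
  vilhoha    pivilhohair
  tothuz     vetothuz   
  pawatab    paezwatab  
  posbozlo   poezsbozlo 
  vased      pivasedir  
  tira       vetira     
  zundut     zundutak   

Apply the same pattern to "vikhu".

pivikhuir

"vikhu" begins with v-. The stems beginning with v- (vilhoha → pivilhohair, vased → pivasedir) add pi- … -ir around the stem.
The other patterns: stems beginning with p- insert -ez- after the first vowel; stems beginning with n- or z- add -ak; stems beginning with t- add the prefix ve-.
So vikhu → pivikhuir.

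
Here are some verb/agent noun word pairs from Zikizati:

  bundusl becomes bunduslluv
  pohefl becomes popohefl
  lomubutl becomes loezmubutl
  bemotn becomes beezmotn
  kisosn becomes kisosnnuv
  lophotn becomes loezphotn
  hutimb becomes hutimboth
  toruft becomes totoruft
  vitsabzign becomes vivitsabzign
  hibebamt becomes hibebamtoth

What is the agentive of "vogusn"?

lomubutl and bundusl both end in -l yet inflect differently (loezmubutl, bunduslluv), so the final letter is not what conditions the rule; the second-to-last letter is.
"vogusn" has second-to-last letter 's'. The stems whose second-to-last letter is 's' (bundusl → bunduslluv, kisosn → kisosnnuv) double the final consonant and add -uv.
The other patterns: stems whose second-to-last letter is 'm' add -oth; stems whose second-to-last letter is 't' insert -ez- after the first vowel; stems whose second-to-last letter is 'f' or 'g' repeat the first consonant+vowel as a prefix.
So vogusn → vogusnnuv.

vogusnnuv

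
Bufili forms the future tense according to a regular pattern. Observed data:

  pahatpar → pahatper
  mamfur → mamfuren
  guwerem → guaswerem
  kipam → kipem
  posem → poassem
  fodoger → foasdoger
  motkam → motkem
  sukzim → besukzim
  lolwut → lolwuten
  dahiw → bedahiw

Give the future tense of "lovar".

lover

pahatpar and mamfur both end in -r yet inflect differently (pahatper, mamfuren), so the final letter is not what conditions the rule; the last vowel is.
"lovar" has last vowel 'a'. The stems whose last vowel is 'a' (kipam → kipem, motkam → motkem, pahatpar → pahatper) change the last vowel to 'e'.
The other patterns: stems whose last vowel is 'u' add -en; stems whose last vowel is 'i' add the prefix be-; stems whose last vowel is 'e' insert -as- after the first vowel.
So lovar → lover.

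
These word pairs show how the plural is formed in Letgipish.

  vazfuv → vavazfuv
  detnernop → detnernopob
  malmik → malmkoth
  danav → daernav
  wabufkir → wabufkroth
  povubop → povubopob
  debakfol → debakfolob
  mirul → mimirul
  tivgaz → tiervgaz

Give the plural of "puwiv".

puwvoth

debakfol and mirul both end in -l yet inflect differently (debakfolob, mimirul), so the final letter is not what conditions the rule; the last vowel is.
"puwiv" has last vowel 'i'. The stems whose last vowel is 'i' (wabufkir → wabufkroth, malmik → malmkoth) delete the last vowel and add -oth.
The other patterns: stems whose last vowel is 'o' add -ob; stems whose last vowel is 'u' repeat the first consonant+vowel as a prefix; stems whose last vowel is 'a' insert -er- after the first vowel.
So puwiv → puwvoth.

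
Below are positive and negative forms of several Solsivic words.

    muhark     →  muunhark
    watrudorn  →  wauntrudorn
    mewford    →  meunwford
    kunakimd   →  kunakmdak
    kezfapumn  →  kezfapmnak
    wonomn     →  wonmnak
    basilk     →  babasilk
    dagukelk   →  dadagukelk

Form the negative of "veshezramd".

mewford and kunakimd both end in -d yet inflect differently (meunwford, kunakmdak), so the final letter is not what conditions the rule; the second-to-last letter is.
"veshezramd" has second-to-last letter 'm'. The stems whose second-to-last letter is 'm' (kunakimd → kunakmdak, kezfapumn → kezfapmnak, wonomn → wonmnak) delete the last vowel and add -ak.
So veshezramd → veshezrmdak.

veshezrmdak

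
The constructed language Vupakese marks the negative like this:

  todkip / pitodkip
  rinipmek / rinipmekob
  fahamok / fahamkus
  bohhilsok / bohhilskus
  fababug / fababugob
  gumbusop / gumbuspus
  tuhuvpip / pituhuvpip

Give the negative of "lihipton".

lihiptnus

"lihipton" has last vowel 'o'. The stems whose last vowel is 'o' (fahamok → fahamkus, bohhilsok → bohhilskus, gumbusop → gumbuspus) delete the last vowel and add -us.
The other patterns: stems whose last vowel is 'e' or 'u' add -ob; stems whose last vowel is 'i' add the prefix pi-.
So lihipton → lihiptnus.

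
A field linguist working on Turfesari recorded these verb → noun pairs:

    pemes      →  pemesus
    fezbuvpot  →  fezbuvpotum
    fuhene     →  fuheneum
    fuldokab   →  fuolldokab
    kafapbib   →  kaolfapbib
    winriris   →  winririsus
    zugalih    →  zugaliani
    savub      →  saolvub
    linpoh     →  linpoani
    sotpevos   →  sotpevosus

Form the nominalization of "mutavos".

mutavosus

zugalih and kafapbib both have last vowel 'i' yet inflect differently (zugaliani, kaolfapbib), so the last vowel is not what conditions the rule; the final letter is.
"mutavos" ends in -s. The stems ending in -s (winriris → winririsus, pemes → pemesus, sotpevos → sotpevosus) add -us.
The other patterns: stems ending in -h drop the final letter and add -ani; stems ending in -b insert -ol- after the first vowel; stems ending in -e or -t add -um.
So mutavos → mutavosus.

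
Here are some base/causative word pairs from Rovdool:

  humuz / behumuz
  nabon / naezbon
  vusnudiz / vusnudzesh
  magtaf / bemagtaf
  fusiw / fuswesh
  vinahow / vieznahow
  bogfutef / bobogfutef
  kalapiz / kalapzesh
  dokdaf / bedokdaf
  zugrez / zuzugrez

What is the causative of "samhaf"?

besamhaf

"samhaf" has last vowel 'a'. The stems whose last vowel is 'a' (dokdaf → bedokdaf, magtaf → bemagtaf) add the prefix be-.
The other patterns: stems whose last vowel is 'i' delete the last vowel and add -esh; stems whose last vowel is 'o' insert -ez- after the first vowel; stems whose last vowel is 'e' repeat the first consonant+vowel as a prefix.
So samhaf → besamhaf.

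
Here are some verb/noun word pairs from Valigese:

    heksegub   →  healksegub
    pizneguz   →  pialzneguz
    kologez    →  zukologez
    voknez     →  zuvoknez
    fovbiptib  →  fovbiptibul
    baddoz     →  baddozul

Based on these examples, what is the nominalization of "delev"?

zudelev

pizneguz and kologez both end in -z yet inflect differently (pialzneguz, zukologez), so the final letter is not what conditions the rule; the last vowel is.
"delev" has last vowel 'e'. The stems whose last vowel is 'e' (kologez → zukologez, voknez → zuvoknez) add the prefix zu-.
The other patterns: stems whose last vowel is 'u' insert -al- after the first vowel; stems whose last vowel is 'i' or 'o' add -ul.
So delev → zudelev.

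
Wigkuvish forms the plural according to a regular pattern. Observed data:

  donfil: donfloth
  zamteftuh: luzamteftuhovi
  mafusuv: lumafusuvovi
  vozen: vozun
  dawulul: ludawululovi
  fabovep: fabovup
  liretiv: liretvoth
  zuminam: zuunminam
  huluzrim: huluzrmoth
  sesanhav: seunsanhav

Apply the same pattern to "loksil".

liretiv and sesanhav both end in -v yet inflect differently (liretvoth, seunsanhav), so the final letter is not what conditions the rule; the last vowel is.
"loksil" has last vowel 'i'. The stems whose last vowel is 'i' (liretiv → liretvoth, huluzrim → huluzrmoth, donfil → donfloth) delete the last vowel and add -oth.
So loksil → loksloth.

loksloth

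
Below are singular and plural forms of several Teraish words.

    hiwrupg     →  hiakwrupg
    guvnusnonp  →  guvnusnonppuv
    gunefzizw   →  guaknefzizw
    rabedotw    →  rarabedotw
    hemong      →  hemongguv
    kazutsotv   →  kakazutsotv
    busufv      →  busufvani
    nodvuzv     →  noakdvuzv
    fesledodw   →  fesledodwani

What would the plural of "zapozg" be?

zaakpozg

"zapozg" has second-to-last letter 'z'. The stems whose second-to-last letter is 'z' (nodvuzv → noakdvuzv, gunefzizw → guaknefzizw) insert -ak- after the first vowel.
The other patterns: stems whose second-to-last letter is 't' repeat the first consonant+vowel as a prefix; stems whose second-to-last letter is 'n' double the final consonant and add -uv; stems whose second-to-last letter is 'd' or 'f' add -ani.
So zapozg → zaakpozg.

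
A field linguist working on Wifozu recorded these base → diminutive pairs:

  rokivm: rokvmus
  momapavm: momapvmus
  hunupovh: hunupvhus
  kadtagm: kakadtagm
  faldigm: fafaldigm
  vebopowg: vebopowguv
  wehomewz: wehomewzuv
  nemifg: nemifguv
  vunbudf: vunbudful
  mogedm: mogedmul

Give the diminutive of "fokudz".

fokudzul

rokivm and kadtagm both end in -m yet inflect differently (rokvmus, kakadtagm), so the final letter is not what conditions the rule; the second-to-last letter is.
"fokudz" has second-to-last letter 'd'. The stems whose second-to-last letter is 'd' (vunbudf → vunbudful, mogedm → mogedmul) add -ul.
So fokudz → fokudzul.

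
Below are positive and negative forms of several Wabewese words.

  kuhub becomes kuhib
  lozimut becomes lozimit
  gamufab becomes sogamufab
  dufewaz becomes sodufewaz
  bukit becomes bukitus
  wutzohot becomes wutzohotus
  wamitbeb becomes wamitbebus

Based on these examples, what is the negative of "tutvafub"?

tutvafib

kuhub and gamufab both end in -b yet inflect differently (kuhib, sogamufab), so the final letter is not what conditions the rule; the last vowel is.
"tutvafub" has last vowel 'u'. The stems whose last vowel is 'u' (kuhub → kuhib, lozimut → lozimit) change the last vowel to 'i'.
So tutvafub → tutvafib.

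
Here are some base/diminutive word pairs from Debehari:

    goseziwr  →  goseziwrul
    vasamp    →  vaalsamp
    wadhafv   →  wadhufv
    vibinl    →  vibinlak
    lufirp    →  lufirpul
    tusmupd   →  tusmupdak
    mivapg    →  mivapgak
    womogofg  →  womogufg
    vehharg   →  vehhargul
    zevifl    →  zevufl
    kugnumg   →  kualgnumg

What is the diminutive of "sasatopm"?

sasatopmak

mivapg and kugnumg both end in -g yet inflect differently (mivapgak, kualgnumg), so the final letter is not what conditions the rule; the second-to-last letter is.
"sasatopm" has second-to-last letter 'p'. The stems whose second-to-last letter is 'p' (mivapg → mivapgak, tusmupd → tusmupdak) add -ak.
The other patterns: stems whose second-to-last letter is 'm' insert -al- after the first vowel; stems whose second-to-last letter is 'f' change the last vowel to 'u'; stems whose second-to-last letter is 'r' or 'w' add -ul.
So sasatopm → sasatopmak.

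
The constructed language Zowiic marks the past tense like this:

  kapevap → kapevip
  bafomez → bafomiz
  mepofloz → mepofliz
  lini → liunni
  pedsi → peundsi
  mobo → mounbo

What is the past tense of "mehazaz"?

"mehazaz" ends in a consonant. The stems ending in a consonant (kapevap → kapevip, bafomez → bafomiz, mepofloz → mepofliz) change the last vowel to 'i'.
The other pattern: stems ending in a vowel insert -un- after the first vowel.
So mehazaz → mehaziz.

mehaziz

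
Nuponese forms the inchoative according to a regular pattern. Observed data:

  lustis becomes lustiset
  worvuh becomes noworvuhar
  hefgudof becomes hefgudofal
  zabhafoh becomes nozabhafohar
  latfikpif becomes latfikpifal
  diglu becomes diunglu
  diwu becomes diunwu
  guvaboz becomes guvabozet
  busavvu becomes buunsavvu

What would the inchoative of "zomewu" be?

busavvu and worvuh both have last vowel 'u' yet inflect differently (buunsavvu, noworvuhar), so the last vowel is not what conditions the rule; the final letter is.
"zomewu" ends in -u. The stems ending in -u (busavvu → buunsavvu, diglu → diunglu, diwu → diunwu) insert -un- after the first vowel.
So zomewu → zounmewu.

zounmewu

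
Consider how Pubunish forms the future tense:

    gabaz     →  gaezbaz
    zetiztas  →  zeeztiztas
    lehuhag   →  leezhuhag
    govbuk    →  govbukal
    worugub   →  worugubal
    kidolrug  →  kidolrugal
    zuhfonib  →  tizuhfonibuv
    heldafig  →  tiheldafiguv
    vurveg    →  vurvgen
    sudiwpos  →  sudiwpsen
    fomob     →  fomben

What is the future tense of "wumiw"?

lehuhag and kidolrug both end in -g yet inflect differently (leezhuhag, kidolrugal), so the final letter is not what conditions the rule; the last vowel is.
"wumiw" has last vowel 'i'. The stems whose last vowel is 'i' (zuhfonib → tizuhfonibuv, heldafig → tiheldafiguv) add ti- … -uv around the stem.
The other patterns: stems whose last vowel is 'a' insert -ez- after the first vowel; stems whose last vowel is 'u' add -al; stems whose last vowel is 'e' or 'o' delete the last vowel and add -en.
So wumiw → tiwumiwuv.

tiwumiwuv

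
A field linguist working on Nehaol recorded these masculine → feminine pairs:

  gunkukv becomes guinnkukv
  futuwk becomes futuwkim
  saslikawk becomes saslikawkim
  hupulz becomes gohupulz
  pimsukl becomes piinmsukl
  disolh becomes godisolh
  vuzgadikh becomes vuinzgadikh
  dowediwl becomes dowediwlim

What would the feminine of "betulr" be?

gobetulr

"betulr" has second-to-last letter 'l'. The stems whose second-to-last letter is 'l' (disolh → godisolh, hupulz → gohupulz) add the prefix go-.
So betulr → gobetulr.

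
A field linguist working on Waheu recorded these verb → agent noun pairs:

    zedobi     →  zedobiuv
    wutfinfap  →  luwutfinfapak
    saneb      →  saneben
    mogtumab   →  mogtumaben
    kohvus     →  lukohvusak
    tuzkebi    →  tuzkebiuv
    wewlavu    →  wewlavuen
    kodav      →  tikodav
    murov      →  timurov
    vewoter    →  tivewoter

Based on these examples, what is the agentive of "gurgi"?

gurgiuv

kohvus and wewlavu both have last vowel 'u' yet inflect differently (lukohvusak, wewlavuen), so the last vowel is not what conditions the rule; the final letter is.
"gurgi" ends in -i. The stems ending in -i (tuzkebi → tuzkebiuv, zedobi → zedobiuv) add -uv.
So gurgi → gurgiuv.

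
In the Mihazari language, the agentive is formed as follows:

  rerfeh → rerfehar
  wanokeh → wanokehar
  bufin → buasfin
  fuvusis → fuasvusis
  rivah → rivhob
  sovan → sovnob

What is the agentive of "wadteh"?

rerfeh and rivah both end in -h yet inflect differently (rerfehar, rivhob), so the final letter is not what conditions the rule; the last vowel is.
"wadteh" has last vowel 'e'. The stems whose last vowel is 'e' (rerfeh → rerfehar, wanokeh → wanokehar) add -ar.
The other patterns: stems whose last vowel is 'i' insert -as- after the first vowel; stems whose last vowel is 'a' delete the last vowel and add -ob.
So wadteh → wadtehar.

wadtehar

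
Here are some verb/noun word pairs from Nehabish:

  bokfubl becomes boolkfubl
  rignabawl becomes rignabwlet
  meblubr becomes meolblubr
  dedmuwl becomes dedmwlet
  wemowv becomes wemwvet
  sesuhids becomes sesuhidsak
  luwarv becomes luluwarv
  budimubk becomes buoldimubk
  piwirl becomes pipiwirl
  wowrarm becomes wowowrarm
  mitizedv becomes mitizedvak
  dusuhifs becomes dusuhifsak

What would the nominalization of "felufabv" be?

feollufabv

rignabawl and piwirl both end in -l yet inflect differently (rignabwlet, pipiwirl), so the final letter is not what conditions the rule; the second-to-last letter is.
"felufabv" has second-to-last letter 'b'. The stems whose second-to-last letter is 'b' (meblubr → meolblubr, budimubk → buoldimubk, bokfubl → boolkfubl) insert -ol- after the first vowel.
The other patterns: stems whose second-to-last letter is 'w' delete the last vowel and add -et; stems whose second-to-last letter is 'r' repeat the first consonant+vowel as a prefix; stems whose second-to-last letter is 'd' or 'f' add -ak.
So felufabv → feollufabv.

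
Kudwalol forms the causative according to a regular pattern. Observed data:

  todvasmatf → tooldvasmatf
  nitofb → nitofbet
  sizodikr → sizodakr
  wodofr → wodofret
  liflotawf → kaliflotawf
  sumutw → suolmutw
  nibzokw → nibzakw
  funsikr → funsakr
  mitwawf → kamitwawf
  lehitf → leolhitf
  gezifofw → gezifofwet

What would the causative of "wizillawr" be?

kawizillawr

"wizillawr" has second-to-last letter 'w'. The stems whose second-to-last letter is 'w' (mitwawf → kamitwawf, liflotawf → kaliflotawf) add the prefix ka-.
So wizillawr → kawizillawr.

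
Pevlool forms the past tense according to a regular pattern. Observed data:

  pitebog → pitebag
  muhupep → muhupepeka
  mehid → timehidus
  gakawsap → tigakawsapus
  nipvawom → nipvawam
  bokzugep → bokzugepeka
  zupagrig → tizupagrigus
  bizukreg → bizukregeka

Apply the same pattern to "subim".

tisubimus

bizukreg and pitebog both end in -g yet inflect differently (bizukregeka, pitebag), so the final letter is not what conditions the rule; the last vowel is.
"subim" has last vowel 'i'. The stems whose last vowel is 'i' (zupagrig → tizupagrigus, mehid → timehidus) add ti- … -us around the stem.
The other patterns: stems whose last vowel is 'e' add -eka; stems whose last vowel is 'o' change the last vowel to 'a'.
So subim → tisubimus.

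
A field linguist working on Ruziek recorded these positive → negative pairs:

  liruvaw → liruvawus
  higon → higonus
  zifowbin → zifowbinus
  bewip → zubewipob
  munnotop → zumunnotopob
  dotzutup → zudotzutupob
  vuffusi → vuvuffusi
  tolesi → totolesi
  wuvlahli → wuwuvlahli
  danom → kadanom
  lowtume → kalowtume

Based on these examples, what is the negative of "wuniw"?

wuniwus

zifowbin and bewip both have last vowel 'i' yet inflect differently (zifowbinus, zubewipob), so the last vowel is not what conditions the rule; the final letter is.
"wuniw" ends in -w. The one such stem in the data (liruvaw → liruvawus) adds -us, so the same rule applies.
The other patterns: stems ending in -p add zu- … -ob around the stem; stems ending in -i repeat the first consonant+vowel as a prefix; stems ending in -e or -m add the prefix ka-.
So wuniw → wuniwus.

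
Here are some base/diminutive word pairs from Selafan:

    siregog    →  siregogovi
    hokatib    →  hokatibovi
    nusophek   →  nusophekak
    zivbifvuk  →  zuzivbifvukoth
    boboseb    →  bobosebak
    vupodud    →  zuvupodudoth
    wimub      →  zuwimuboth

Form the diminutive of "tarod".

boboseb and wimub both end in -b yet inflect differently (bobosebak, zuwimuboth), so the final letter is not what conditions the rule; the last vowel is.
"tarod" has last vowel 'o'. The one such stem in the data (siregog → siregogovi) adds -ovi, so the same rule applies.
So tarod → tarodovi.

tarodovi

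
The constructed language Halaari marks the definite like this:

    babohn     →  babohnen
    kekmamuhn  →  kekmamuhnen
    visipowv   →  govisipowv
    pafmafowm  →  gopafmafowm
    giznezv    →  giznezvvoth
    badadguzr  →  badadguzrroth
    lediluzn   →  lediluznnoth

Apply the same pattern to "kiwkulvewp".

visipowv and giznezv both end in -v yet inflect differently (govisipowv, giznezvvoth), so the final letter is not what conditions the rule; the second-to-last letter is.
"kiwkulvewp" has second-to-last letter 'w'. The stems whose second-to-last letter is 'w' (visipowv → govisipowv, pafmafowm → gopafmafowm) add the prefix go-.
The other patterns: stems whose second-to-last letter is 'h' add -en; stems whose second-to-last letter is 'z' double the final consonant and add -oth.
So kiwkulvewp → gokiwkulvewp.

gokiwkulvewp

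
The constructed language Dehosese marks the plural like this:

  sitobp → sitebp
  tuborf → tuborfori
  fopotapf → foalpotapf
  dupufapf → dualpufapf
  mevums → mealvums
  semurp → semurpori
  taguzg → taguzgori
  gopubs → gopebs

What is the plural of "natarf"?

"natarf" has second-to-last letter 'r'. The stems whose second-to-last letter is 'r' (semurp → semurpori, tuborf → tuborfori) add -ori.
So natarf → natarfori.

natarfori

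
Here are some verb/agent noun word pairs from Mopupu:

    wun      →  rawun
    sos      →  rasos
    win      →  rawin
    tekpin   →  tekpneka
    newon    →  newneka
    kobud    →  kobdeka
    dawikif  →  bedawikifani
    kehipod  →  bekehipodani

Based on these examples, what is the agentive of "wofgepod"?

wun and tekpin both end in -n yet inflect differently (rawun, tekpneka), so the final letter is not what conditions the rule; the number of vowels is.
"wofgepod" has 3 vowels. The stems with 3 vowels (dawikif → bedawikifani, kehipod → bekehipodani) add be- … -ani around the stem.
The other patterns: stems with 1 vowel add the prefix ra-; stems with 2 vowels delete the last vowel and add -eka.
So wofgepod → bewofgepodani.

bewofgepodani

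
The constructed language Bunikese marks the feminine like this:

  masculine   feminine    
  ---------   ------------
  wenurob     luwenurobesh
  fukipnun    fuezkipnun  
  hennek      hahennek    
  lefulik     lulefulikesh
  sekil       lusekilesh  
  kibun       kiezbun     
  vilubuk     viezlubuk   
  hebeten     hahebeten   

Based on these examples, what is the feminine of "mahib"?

"mahib" has last vowel 'i'. The stems whose last vowel is 'i' (sekil → lusekilesh, lefulik → lulefulikesh) add lu- … -esh around the stem.
So mahib → lumahibesh.

lumahibesh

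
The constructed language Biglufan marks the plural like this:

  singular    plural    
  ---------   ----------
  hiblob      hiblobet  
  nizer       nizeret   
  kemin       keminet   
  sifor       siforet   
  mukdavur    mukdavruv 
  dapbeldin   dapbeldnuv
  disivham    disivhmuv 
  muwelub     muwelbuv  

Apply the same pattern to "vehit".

vehitet

nizer and mukdavur both end in -r yet inflect differently (nizeret, mukdavruv), so the final letter is not what conditions the rule; the number of vowels is.
"vehit" has 2 vowels. The stems with 2 vowels (hiblob → hiblobet, nizer → nizeret, kemin → keminet) add -et.
The other pattern: stems with 3 vowels delete the last vowel and add -uv.
So vehit → vehitet.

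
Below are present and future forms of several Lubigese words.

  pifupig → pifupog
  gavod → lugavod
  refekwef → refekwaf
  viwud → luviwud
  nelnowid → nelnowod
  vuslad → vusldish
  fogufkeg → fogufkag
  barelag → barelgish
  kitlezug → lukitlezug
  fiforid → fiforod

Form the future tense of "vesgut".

luvesgut

pifupig and fogufkeg both end in -g yet inflect differently (pifupog, fogufkag), so the final letter is not what conditions the rule; the last vowel is.
"vesgut" has last vowel 'u'. The stems whose last vowel is 'u' (kitlezug → lukitlezug, viwud → luviwud) add the prefix lu-.
The other patterns: stems whose last vowel is 'i' change the last vowel to 'o'; stems whose last vowel is 'e' change the last vowel to 'a'; stems whose last vowel is 'a' delete the last vowel and add -ish.
So vesgut → luvesgut.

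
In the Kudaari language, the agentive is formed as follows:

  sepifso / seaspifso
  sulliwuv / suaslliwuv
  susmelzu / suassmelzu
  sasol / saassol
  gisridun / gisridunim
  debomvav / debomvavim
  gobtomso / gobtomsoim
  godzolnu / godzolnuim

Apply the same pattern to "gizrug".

sulliwuv and debomvav both end in -v yet inflect differently (suaslliwuv, debomvavim), so the final letter is not what conditions the rule; the first letter is.
"gizrug" begins with g-. The stems beginning with g- (gisridun → gisridunim, gobtomso → gobtomsoim, godzolnu → godzolnuim) add -im.
So gizrug → gizrugim.

gizrugim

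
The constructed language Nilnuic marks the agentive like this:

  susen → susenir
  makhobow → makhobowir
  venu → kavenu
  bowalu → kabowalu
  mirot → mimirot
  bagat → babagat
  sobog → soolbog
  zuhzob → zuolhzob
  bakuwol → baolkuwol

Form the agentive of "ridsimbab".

makhobow and mirot both have last vowel 'o' yet inflect differently (makhobowir, mimirot), so the last vowel is not what conditions the rule; the final letter is.
"ridsimbab" ends in -b. The one such stem in the data (zuhzob → zuolhzob) inserts -ol- after the first vowel (as do sobog, bakuwol), so the same rule applies.
The other patterns: stems ending in -n or -w add -ir; stems ending in -u add the prefix ka-; stems ending in -t repeat the first consonant+vowel as a prefix.
So ridsimbab → rioldsimbab.

rioldsimbab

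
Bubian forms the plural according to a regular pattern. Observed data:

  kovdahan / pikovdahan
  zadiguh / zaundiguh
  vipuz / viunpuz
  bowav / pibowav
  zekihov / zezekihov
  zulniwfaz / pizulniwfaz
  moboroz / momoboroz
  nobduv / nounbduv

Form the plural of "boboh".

"boboh" has last vowel 'o'. The stems whose last vowel is 'o' (moboroz → momoboroz, zekihov → zezekihov) repeat the first consonant+vowel as a prefix.
So boboh → boboboh.

boboboh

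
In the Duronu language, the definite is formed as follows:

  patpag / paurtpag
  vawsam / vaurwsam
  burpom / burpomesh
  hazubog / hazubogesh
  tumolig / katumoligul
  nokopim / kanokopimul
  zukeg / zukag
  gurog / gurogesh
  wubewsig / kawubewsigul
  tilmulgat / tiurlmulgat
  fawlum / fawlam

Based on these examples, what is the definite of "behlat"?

beurhlat

"behlat" has last vowel 'a'. The stems whose last vowel is 'a' (vawsam → vaurwsam, tilmulgat → tiurlmulgat, patpag → paurtpag) insert -ur- after the first vowel.
The other patterns: stems whose last vowel is 'o' add -esh; stems whose last vowel is 'i' add ka- … -ul around the stem; stems whose last vowel is 'e' or 'u' change the last vowel to 'a'.
So behlat → beurhlat.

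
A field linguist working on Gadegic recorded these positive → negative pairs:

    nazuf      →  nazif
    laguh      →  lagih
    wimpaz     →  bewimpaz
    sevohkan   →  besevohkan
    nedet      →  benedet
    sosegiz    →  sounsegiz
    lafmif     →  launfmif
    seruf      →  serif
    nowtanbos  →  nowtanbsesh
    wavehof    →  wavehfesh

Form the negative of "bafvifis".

lafmif and wavehof both end in -f yet inflect differently (launfmif, wavehfesh), so the final letter is not what conditions the rule; the last vowel is.
"bafvifis" has last vowel 'i'. The stems whose last vowel is 'i' (sosegiz → sounsegiz, lafmif → launfmif) insert -un- after the first vowel.
The other patterns: stems whose last vowel is 'o' delete the last vowel and add -esh; stems whose last vowel is 'u' change the last vowel to 'i'; stems whose last vowel is 'a' or 'e' add the prefix be-.
So bafvifis → baunfvifis.

baunfvifis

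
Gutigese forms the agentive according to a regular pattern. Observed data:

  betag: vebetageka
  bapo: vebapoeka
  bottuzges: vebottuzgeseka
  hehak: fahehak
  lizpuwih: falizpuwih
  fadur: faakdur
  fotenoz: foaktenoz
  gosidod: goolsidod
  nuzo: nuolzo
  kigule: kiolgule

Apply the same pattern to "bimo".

vebimoeka

bapo and nuzo both end in -o yet inflect differently (vebapoeka, nuolzo), so the final letter is not what conditions the rule; the first letter is.
"bimo" begins with b-. The stems beginning with b- (betag → vebetageka, bapo → vebapoeka, bottuzges → vebottuzgeseka) add ve- … -eka around the stem.
So bimo → vebimoeka.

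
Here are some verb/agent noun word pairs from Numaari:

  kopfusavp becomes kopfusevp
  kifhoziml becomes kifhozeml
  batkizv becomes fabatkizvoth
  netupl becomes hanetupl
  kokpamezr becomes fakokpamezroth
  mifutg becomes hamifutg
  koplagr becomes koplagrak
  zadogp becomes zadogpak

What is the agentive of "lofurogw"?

kopfusavp and zadogp both end in -p yet inflect differently (kopfusevp, zadogpak), so the final letter is not what conditions the rule; the second-to-last letter is.
"lofurogw" has second-to-last letter 'g'. The stems whose second-to-last letter is 'g' (zadogp → zadogpak, koplagr → koplagrak) add -ak.
The other patterns: stems whose second-to-last letter is 'm' or 'v' change the last vowel to 'e'; stems whose second-to-last letter is 'z' add fa- … -oth around the stem; stems whose second-to-last letter is 'p' or 't' add the prefix ha-.
So lofurogw → lofurogwak.

lofurogwak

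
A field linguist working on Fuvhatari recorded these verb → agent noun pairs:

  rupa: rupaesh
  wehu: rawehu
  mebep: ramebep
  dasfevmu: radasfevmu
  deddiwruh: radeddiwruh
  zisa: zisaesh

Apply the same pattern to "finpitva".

"finpitva" ends in -a. The stems ending in -a (rupa → rupaesh, zisa → zisaesh) add -esh.
The other pattern: stems ending in -h, -p or -u add the prefix ra-.
So finpitva → finpitvaesh.

finpitvaesh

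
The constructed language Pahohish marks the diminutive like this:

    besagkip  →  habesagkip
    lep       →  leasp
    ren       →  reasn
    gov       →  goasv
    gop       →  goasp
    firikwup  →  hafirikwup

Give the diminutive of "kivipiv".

gop and firikwup both end in -p yet inflect differently (goasp, hafirikwup), so the final letter is not what conditions the rule; the number of vowels is.
"kivipiv" has 3 vowels. The stems with 3 vowels (firikwup → hafirikwup, besagkip → habesagkip) add the prefix ha-.
So kivipiv → hakivipiv.

hakivipiv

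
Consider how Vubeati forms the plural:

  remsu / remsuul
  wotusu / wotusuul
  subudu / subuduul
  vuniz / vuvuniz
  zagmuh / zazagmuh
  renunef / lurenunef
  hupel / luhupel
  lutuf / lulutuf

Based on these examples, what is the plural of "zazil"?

luzazil

remsu and zagmuh both have last vowel 'u' yet inflect differently (remsuul, zazagmuh), so the last vowel is not what conditions the rule; the final letter is.
"zazil" ends in -l. The one such stem in the data (hupel → luhupel) adds the prefix lu-, so the same rule applies.
So zazil → luzazil.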